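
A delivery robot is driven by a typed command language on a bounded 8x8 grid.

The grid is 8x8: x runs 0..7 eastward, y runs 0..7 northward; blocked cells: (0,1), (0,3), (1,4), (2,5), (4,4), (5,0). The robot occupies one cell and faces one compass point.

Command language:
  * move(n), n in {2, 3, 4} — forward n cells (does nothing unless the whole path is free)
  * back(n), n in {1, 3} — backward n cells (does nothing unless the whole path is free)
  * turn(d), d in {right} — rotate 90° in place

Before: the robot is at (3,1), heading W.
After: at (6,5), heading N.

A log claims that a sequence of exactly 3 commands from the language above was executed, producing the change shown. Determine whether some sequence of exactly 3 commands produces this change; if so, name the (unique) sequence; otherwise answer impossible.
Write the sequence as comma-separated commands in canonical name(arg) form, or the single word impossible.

back(3), turn(right), move(4)

key: order matters: swapping back(3) and move(4) lands elsewhere
start: at (3,1), heading W
step 1 (back(3)): at (6,1), heading W
step 2 (turn(right)): at (6,1), heading N
step 3 (move(4)): at (6,5), heading N
all 216 alternatives checked — unique.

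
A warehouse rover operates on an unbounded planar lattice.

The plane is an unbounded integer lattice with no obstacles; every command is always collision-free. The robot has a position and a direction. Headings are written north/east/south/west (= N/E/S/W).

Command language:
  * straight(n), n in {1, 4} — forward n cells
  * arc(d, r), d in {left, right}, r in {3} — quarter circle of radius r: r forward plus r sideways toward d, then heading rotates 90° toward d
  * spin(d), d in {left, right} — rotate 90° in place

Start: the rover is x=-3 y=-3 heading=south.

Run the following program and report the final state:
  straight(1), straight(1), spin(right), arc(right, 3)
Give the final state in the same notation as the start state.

x=-6 y=-2 heading=north

initial: x=-3 y=-3 heading=south
1. straight(1) → x=-3 y=-4 heading=south
2. straight(1) → x=-3 y=-5 heading=south
3. spin(right) → x=-3 y=-5 heading=west
4. arc(right, 3) → x=-6 y=-2 heading=north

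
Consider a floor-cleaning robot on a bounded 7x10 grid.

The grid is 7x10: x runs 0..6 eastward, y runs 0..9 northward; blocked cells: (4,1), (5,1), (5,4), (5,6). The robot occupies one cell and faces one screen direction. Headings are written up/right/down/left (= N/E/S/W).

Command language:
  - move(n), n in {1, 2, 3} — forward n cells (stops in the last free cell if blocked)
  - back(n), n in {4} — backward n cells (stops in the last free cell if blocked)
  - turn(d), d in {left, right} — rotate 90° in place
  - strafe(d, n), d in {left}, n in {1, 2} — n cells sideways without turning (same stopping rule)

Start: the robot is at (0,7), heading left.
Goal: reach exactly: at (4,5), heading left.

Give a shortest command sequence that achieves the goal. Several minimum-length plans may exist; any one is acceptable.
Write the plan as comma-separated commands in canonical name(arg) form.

start: at (0,7), heading left
1. strafe(left, 2) → at (0,5), heading left
2. back(4) → at (4,5), heading left
minimal: 2 command(s), checked below 2.

strafe(left, 2), back(4)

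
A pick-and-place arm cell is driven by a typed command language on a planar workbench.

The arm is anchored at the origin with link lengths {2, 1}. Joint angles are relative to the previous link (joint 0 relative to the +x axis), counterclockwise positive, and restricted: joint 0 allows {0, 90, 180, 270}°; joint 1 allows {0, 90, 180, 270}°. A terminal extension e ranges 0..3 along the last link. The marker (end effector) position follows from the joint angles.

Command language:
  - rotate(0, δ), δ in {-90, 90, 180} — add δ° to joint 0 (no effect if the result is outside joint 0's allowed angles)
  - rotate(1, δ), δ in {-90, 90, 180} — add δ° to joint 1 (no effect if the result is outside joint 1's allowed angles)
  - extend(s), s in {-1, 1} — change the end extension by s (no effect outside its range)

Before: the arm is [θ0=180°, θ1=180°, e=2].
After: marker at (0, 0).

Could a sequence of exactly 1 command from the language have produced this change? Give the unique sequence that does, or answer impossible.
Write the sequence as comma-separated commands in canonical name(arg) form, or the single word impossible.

extend(-1)

t0: [θ0=180°, θ1=180°, e=2]
1. extend(-1) → [θ0=180°, θ1=180°, e=1]
all 8 alternatives checked — unique.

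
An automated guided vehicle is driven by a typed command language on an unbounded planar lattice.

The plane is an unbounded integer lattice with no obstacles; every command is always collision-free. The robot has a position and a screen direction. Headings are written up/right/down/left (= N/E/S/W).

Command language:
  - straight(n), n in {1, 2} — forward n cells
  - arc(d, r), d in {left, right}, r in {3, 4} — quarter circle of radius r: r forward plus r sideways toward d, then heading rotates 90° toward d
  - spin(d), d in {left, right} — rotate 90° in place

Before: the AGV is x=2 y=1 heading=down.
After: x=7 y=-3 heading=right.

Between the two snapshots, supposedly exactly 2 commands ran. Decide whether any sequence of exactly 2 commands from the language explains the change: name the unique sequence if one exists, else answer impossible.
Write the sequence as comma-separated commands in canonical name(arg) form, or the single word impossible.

key: running straight(1) before arc(left, 4) would end elsewhere — order is forced
initial: x=2 y=1 heading=down
t=1 arc(left, 4) ⇒ x=6 y=-3 heading=right
t=2 straight(1) ⇒ x=7 y=-3 heading=right
no other 2-command option fits: unique.

arc(left, 4), straight(1)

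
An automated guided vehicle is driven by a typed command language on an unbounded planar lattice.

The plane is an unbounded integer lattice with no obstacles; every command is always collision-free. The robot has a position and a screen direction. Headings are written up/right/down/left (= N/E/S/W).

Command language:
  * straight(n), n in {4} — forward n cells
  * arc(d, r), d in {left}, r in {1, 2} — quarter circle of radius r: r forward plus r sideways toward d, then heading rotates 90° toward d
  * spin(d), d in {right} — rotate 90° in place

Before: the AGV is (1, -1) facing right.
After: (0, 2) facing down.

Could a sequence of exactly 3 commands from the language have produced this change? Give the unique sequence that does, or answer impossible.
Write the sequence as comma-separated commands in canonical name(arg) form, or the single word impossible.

key: cell and facing (now S) both changed — the 3 commands mix motion and turning
initial: (1, -1) facing right
[1] after arc(left, 2): (3, 1) facing up
[2] after arc(left, 2): (1, 3) facing left
[3] after arc(left, 1): (0, 2) facing down
uniquely the one of 64 3-step routes that fits.

arc(left, 2), arc(left, 2), arc(left, 1)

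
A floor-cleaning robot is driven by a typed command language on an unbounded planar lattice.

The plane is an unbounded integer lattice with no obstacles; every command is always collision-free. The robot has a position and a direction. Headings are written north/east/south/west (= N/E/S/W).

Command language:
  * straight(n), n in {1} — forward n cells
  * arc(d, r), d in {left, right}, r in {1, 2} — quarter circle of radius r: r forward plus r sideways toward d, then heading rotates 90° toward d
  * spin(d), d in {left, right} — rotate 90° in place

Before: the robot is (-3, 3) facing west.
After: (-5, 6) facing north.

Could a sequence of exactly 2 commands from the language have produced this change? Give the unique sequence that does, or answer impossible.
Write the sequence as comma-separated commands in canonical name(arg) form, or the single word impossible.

key: cell and facing (now N) both changed — the 2 commands mix motion and turning
start: (-3, 3) facing west
[1] after arc(right, 2): (-5, 5) facing north
[2] after straight(1): (-5, 6) facing north
all 49 alternatives checked — unique.

arc(right, 2), straight(1)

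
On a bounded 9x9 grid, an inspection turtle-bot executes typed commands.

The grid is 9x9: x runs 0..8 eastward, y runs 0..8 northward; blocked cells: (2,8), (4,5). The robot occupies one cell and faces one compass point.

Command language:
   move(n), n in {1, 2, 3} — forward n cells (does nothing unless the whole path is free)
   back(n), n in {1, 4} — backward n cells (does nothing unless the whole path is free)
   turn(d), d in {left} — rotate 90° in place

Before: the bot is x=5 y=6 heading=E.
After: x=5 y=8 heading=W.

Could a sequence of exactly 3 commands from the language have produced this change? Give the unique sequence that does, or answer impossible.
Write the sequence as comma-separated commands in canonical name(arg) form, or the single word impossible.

key: position moved to (5,8) AND the heading swung to W — translation plus rotation needed
t0: x=5 y=6 heading=E
1. turn(left) → x=5 y=6 heading=N
2. move(2) → x=5 y=8 heading=N
3. turn(left) → x=5 y=8 heading=W
all 216 alternatives checked — unique.

turn(left), move(2), turn(left)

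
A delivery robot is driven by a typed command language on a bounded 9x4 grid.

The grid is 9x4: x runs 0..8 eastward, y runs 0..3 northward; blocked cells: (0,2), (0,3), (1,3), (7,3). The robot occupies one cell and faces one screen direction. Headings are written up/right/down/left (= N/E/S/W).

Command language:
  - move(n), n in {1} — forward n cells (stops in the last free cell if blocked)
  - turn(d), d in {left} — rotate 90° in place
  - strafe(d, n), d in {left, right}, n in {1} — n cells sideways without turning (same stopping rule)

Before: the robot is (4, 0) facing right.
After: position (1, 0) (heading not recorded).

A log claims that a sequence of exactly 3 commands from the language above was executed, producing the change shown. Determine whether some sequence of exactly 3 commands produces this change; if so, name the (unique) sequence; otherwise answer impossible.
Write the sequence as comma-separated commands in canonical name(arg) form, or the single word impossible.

every 3-command combo misses the target.

impossible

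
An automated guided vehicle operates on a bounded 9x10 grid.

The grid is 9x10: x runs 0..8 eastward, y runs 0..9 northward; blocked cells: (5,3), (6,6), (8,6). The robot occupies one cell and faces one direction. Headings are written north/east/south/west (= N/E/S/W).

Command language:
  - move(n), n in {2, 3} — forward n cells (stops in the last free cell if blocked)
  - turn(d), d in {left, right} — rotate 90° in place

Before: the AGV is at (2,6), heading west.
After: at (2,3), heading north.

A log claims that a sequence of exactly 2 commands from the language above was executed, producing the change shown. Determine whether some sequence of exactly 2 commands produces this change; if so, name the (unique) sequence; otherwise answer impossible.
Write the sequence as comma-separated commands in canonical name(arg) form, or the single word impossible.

impossible

checked all 2-command options: none fits.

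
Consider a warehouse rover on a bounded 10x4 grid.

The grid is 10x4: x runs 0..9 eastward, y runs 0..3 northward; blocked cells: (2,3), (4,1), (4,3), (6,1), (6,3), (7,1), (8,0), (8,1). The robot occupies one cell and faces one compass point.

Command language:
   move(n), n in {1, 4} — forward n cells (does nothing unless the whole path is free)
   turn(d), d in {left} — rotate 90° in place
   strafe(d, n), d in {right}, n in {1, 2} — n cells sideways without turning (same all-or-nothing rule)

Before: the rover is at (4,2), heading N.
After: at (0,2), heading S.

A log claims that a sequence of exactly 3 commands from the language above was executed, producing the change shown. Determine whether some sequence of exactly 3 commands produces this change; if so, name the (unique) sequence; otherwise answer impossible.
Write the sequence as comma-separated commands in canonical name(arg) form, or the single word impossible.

turn(left), move(4), turn(left)

key: cell and facing (now S) both changed — the 3 commands mix motion and turning
begin: at (4,2), heading N
step 1 (turn(left)): at (4,2), heading W
step 2 (move(4)): at (0,2), heading W
step 3 (turn(left)): at (0,2), heading S
no other 3-command option fits: unique.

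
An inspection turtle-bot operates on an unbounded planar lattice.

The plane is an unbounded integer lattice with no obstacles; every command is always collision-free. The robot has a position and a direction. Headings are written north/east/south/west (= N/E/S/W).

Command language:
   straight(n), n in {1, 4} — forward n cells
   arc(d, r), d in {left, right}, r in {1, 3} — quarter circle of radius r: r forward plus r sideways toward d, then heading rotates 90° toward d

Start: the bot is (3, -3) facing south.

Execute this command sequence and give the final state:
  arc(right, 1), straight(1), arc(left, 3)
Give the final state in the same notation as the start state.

(-2, -7) facing south

start: (3, -3) facing south
[1] after arc(right, 1): (2, -4) facing west
[2] after straight(1): (1, -4) facing west
[3] after arc(left, 3): (-2, -7) facing south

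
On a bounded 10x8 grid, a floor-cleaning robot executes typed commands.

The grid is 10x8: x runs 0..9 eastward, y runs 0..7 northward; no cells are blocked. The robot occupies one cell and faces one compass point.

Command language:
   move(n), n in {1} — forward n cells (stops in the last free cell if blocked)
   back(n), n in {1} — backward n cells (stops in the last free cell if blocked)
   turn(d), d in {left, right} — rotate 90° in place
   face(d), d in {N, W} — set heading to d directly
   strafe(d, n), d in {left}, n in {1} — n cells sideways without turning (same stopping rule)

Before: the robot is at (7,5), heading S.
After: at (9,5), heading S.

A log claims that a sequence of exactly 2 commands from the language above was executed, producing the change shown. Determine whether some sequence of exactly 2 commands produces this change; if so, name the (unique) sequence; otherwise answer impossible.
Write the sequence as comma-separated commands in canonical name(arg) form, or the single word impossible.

key: still facing S at the end — nothing in the sequence rotates
start: at (7,5), heading S
t=1 strafe(left, 1) ⇒ at (8,5), heading S
t=2 strafe(left, 1) ⇒ at (9,5), heading S
uniquely the one of 49 2-step routes that fits.

strafe(left, 1), strafe(left, 1)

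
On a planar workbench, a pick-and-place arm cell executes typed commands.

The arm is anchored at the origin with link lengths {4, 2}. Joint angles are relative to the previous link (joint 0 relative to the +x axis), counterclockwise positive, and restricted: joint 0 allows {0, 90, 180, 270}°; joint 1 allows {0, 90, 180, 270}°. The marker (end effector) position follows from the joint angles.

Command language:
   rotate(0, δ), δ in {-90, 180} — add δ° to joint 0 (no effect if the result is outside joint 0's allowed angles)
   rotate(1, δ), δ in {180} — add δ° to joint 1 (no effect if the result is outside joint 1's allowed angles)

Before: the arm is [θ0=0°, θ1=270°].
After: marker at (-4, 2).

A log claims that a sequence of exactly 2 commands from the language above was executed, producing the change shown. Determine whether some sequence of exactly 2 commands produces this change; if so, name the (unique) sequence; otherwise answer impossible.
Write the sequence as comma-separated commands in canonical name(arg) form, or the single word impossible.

initial: [θ0=0°, θ1=270°]
t=1 rotate(0, -90) ⇒ [θ0=270°, θ1=270°]
t=2 rotate(0, -90) ⇒ [θ0=180°, θ1=270°]
uniquely the one of 9 2-step routes that fits.

rotate(0, -90), rotate(0, -90)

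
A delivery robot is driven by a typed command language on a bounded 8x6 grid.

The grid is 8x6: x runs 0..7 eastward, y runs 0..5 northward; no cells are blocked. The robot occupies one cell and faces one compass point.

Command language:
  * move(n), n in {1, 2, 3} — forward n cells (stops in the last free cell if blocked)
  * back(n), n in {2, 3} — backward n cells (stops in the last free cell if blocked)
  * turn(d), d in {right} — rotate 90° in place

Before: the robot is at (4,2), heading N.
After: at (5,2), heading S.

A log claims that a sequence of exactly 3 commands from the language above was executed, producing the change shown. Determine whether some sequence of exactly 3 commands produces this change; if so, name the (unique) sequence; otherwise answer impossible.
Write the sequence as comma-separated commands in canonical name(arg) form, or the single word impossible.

turn(right), move(1), turn(right)

key: cell and facing (now S) both changed — the 3 commands mix motion and turning
initial: at (4,2), heading N
t=1 turn(right) ⇒ at (4,2), heading E
t=2 move(1) ⇒ at (5,2), heading E
t=3 turn(right) ⇒ at (5,2), heading S
uniquely the one of 216 3-step routes that fits.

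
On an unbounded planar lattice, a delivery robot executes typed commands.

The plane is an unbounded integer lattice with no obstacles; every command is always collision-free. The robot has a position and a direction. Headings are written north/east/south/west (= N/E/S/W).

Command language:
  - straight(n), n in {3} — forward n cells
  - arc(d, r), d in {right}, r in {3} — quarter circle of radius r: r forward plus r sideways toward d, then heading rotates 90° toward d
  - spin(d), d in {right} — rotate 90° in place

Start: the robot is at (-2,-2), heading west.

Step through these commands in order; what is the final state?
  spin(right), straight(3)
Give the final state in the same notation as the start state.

at (-2,1), heading north

start: at (-2,-2), heading west
1. spin(right) → at (-2,-2), heading north
2. straight(3) → at (-2,1), heading north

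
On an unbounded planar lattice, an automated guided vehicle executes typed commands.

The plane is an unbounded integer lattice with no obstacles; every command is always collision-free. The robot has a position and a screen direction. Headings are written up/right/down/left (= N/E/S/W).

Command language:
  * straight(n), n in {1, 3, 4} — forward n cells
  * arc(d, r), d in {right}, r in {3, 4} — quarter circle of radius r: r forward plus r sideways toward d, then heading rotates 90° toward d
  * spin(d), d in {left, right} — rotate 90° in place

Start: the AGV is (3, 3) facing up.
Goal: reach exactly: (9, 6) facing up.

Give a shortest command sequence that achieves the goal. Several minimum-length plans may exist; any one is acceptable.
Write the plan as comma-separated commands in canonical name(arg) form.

from: (3, 3) facing up
t=1 arc(right, 3) ⇒ (6, 6) facing right
t=2 straight(3) ⇒ (9, 6) facing right
t=3 spin(left) ⇒ (9, 6) facing up
no 2-step plan works, so 3 is optimal.

arc(right, 3), straight(3), spin(left)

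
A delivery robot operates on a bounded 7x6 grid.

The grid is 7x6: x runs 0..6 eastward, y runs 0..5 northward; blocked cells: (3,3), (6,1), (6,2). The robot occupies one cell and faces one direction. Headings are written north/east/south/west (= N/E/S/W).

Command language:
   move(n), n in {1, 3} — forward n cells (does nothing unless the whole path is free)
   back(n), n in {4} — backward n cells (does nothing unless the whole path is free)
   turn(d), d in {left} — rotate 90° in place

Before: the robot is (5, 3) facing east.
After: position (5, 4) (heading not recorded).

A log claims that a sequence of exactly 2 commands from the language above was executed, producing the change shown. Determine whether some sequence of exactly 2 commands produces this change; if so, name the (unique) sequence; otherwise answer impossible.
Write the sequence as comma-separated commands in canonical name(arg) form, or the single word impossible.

key: running move(1) before turn(left) would end elsewhere — order is forced
start: (5, 3) facing east
1. turn(left) → (5, 3) facing north
2. move(1) → (5, 4) facing north
all 16 alternatives checked — unique.

turn(left), move(1)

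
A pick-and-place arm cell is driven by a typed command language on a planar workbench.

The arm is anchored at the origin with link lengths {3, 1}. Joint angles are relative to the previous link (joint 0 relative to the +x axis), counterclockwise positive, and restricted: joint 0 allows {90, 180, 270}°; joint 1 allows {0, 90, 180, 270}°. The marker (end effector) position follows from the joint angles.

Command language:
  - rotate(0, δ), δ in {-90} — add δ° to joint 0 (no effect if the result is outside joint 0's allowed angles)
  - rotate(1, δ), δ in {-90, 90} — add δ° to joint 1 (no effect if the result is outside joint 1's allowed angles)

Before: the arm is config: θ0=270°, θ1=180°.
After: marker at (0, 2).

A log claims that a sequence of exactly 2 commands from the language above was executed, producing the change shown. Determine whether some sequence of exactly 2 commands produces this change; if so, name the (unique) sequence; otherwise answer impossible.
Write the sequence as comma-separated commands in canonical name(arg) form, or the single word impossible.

from: config: θ0=270°, θ1=180°
step 1 (rotate(0, -90)): config: θ0=180°, θ1=180°
step 2 (rotate(0, -90)): config: θ0=90°, θ1=180°
no other 2-command option fits: unique.

rotate(0, -90), rotate(0, -90)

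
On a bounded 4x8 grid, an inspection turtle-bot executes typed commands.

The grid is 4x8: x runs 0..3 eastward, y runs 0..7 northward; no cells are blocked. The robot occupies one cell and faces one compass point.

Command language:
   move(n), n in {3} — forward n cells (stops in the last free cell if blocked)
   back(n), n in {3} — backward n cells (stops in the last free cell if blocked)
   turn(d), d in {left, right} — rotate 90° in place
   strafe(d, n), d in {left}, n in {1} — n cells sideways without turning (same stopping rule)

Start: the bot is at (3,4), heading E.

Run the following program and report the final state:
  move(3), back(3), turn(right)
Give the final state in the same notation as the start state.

begin: at (3,4), heading E
t=1 move(3) ⇒ at (3,4), heading E
t=2 back(3) ⇒ at (0,4), heading E
t=3 turn(right) ⇒ at (0,4), heading S

at (0,4), heading S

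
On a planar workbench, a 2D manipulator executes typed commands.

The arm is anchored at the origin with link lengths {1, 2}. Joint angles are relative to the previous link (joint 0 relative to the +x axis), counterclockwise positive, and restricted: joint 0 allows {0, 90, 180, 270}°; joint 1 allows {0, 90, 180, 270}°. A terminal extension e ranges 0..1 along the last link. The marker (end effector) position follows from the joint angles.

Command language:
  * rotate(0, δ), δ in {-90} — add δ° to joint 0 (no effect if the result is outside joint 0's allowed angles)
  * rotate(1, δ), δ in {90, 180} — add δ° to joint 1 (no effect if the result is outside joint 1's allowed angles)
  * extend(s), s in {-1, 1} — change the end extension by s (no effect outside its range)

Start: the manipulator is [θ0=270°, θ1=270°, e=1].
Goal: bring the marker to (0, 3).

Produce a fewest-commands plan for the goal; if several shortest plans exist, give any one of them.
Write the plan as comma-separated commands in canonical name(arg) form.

rotate(1, 90), rotate(0, -90), rotate(0, -90), extend(-1)

initial: [θ0=270°, θ1=270°, e=1]
t=1 rotate(1, 90) ⇒ [θ0=270°, θ1=0°, e=1]
t=2 rotate(0, -90) ⇒ [θ0=180°, θ1=0°, e=1]
t=3 rotate(0, -90) ⇒ [θ0=90°, θ1=0°, e=1]
t=4 extend(-1) ⇒ [θ0=90°, θ1=0°, e=0]
shorter routes all fall short; 4 is best.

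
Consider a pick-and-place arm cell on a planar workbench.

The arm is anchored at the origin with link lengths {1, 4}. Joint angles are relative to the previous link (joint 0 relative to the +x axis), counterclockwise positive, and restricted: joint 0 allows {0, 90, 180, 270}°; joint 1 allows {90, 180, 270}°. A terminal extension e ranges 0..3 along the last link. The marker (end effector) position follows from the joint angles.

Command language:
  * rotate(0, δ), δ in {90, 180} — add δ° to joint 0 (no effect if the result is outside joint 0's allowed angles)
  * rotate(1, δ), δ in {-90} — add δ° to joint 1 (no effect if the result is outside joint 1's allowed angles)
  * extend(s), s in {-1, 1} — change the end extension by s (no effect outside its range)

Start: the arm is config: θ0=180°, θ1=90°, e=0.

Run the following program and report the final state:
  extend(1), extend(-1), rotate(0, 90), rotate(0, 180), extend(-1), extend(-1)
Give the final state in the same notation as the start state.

from: config: θ0=180°, θ1=90°, e=0
t=1 extend(1) ⇒ config: θ0=180°, θ1=90°, e=1
t=2 extend(-1) ⇒ config: θ0=180°, θ1=90°, e=0
t=3 rotate(0, 90) ⇒ config: θ0=270°, θ1=90°, e=0
t=4 rotate(0, 180) ⇒ config: θ0=90°, θ1=90°, e=0
t=5 extend(-1) ⇒ config: θ0=90°, θ1=90°, e=0
t=6 extend(-1) ⇒ config: θ0=90°, θ1=90°, e=0

config: θ0=90°, θ1=90°, e=0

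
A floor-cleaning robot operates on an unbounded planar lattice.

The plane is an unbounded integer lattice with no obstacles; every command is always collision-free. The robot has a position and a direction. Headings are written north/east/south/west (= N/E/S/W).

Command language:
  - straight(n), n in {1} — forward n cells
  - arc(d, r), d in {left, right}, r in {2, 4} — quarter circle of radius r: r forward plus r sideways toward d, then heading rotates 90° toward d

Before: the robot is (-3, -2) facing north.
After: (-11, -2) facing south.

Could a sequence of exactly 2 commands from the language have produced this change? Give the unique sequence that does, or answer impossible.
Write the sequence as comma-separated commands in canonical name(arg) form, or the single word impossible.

arc(left, 4), arc(left, 4)

key: cell and facing (now S) both changed — the 2 commands mix motion and turning
t0: (-3, -2) facing north
t=1 arc(left, 4) ⇒ (-7, 2) facing west
t=2 arc(left, 4) ⇒ (-11, -2) facing south
uniquely the one of 25 2-step routes that fits.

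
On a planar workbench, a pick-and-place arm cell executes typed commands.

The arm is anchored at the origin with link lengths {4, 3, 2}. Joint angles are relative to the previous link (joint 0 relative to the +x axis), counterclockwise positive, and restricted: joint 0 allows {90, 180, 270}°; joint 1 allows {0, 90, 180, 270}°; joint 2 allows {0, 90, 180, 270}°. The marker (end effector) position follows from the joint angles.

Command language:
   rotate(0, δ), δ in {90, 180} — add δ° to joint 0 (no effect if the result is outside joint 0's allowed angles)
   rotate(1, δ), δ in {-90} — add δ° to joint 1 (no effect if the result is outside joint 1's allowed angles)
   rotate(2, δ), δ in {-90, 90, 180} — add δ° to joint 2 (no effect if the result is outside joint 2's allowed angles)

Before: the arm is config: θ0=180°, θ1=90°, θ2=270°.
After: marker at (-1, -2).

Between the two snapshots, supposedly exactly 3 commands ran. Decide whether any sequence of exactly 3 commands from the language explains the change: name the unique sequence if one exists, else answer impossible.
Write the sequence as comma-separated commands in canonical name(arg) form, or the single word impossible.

rotate(1, -90), rotate(1, -90), rotate(1, -90)

start: config: θ0=180°, θ1=90°, θ2=270°
step 1 (rotate(1, -90)): config: θ0=180°, θ1=0°, θ2=270°
step 2 (rotate(1, -90)): config: θ0=180°, θ1=270°, θ2=270°
step 3 (rotate(1, -90)): config: θ0=180°, θ1=180°, θ2=270°
uniquely the one of 216 3-step routes that fits.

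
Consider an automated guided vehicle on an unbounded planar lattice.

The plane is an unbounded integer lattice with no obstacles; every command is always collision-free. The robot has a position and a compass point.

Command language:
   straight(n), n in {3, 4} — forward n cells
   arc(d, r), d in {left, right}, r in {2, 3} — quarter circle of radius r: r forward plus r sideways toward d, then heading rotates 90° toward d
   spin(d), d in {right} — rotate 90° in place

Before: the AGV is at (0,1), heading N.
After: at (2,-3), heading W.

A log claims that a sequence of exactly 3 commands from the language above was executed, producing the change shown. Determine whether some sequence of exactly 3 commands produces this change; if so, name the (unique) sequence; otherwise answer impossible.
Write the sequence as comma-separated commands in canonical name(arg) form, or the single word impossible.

arc(right, 2), arc(right, 3), arc(right, 3)

key: cell and facing (now W) both changed — the 3 commands mix motion and turning
initial: at (0,1), heading N
1. arc(right, 2) → at (2,3), heading E
2. arc(right, 3) → at (5,0), heading S
3. arc(right, 3) → at (2,-3), heading W
no rival 3-sequence matches.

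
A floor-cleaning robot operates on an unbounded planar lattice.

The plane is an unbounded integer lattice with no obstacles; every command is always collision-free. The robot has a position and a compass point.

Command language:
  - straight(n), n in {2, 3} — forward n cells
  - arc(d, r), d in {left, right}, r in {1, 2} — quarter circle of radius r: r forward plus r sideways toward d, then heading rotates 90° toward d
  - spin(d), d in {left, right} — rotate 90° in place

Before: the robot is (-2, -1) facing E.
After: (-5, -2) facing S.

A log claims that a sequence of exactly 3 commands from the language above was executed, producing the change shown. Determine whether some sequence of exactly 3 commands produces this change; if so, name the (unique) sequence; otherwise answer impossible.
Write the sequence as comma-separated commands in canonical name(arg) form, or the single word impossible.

spin(left), arc(left, 1), arc(left, 2)

key: position moved to (-5,-2) AND the heading swung to S — translation plus rotation needed
from: (-2, -1) facing E
t=1 spin(left) ⇒ (-2, -1) facing N
t=2 arc(left, 1) ⇒ (-3, 0) facing W
t=3 arc(left, 2) ⇒ (-5, -2) facing S
no other 3-command option fits: unique.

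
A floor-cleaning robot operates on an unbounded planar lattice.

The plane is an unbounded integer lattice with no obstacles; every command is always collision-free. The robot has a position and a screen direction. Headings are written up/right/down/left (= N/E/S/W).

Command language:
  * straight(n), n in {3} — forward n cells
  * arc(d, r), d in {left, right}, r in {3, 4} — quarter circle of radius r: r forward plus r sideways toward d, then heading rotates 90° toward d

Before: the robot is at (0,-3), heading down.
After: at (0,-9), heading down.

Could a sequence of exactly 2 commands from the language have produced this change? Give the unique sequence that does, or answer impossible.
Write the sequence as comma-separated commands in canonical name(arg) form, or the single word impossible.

key: heading stays S — no command in the sequence turns
t0: at (0,-3), heading down
[1] after straight(3): at (0,-6), heading down
[2] after straight(3): at (0,-9), heading down
no other 2-command option fits: unique.

straight(3), straight(3)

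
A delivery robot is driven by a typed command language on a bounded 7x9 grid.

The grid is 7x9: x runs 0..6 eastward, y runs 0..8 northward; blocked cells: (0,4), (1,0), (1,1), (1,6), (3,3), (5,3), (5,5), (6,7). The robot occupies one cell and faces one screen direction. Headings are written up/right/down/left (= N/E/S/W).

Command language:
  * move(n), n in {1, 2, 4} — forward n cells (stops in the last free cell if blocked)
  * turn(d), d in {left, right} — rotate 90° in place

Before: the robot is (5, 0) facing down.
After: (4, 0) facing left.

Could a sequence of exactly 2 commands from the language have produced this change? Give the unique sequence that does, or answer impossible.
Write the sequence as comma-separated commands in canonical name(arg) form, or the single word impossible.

key: position moved to (4,0) AND the heading swung to W — translation plus rotation needed
begin: (5, 0) facing down
t=1 turn(right) ⇒ (5, 0) facing left
t=2 move(1) ⇒ (4, 0) facing left
no rival 2-sequence matches.

turn(right), move(1)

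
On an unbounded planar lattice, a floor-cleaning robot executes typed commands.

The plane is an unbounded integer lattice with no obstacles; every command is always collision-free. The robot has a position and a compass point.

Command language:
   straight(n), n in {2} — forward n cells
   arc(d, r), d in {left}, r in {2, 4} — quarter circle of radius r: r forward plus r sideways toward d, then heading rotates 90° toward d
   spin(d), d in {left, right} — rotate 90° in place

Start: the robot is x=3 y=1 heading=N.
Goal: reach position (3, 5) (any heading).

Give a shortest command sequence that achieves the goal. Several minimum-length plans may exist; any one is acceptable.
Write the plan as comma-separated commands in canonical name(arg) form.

t0: x=3 y=1 heading=N
1. straight(2) → x=3 y=3 heading=N
2. straight(2) → x=3 y=5 heading=N
nothing shorter than 2 reaches the goal.

straight(2), straight(2)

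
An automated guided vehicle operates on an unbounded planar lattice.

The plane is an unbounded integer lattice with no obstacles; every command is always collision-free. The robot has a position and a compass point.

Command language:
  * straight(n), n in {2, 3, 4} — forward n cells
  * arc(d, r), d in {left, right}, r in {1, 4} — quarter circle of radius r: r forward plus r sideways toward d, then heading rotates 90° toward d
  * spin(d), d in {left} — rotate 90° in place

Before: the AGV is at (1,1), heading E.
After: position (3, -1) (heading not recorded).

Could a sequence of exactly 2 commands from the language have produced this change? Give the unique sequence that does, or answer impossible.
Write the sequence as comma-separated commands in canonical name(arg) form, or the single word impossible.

key: order matters: swapping arc(right, 1) and arc(left, 1) lands elsewhere
from: at (1,1), heading E
1. arc(right, 1) → at (2,0), heading S
2. arc(left, 1) → at (3,-1), heading E
no other 2-command option fits: unique.

arc(right, 1), arc(left, 1)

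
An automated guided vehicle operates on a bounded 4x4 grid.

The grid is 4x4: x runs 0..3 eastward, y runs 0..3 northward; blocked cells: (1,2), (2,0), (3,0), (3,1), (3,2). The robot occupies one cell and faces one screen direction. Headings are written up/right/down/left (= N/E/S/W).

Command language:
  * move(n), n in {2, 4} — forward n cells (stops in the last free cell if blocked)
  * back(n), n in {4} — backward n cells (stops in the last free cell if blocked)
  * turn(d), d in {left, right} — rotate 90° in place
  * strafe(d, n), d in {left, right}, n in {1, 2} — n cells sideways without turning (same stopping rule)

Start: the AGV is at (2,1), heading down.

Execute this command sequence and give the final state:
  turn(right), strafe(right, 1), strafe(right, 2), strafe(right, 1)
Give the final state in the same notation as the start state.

at (2,3), heading left

begin: at (2,1), heading down
step 1 (turn(right)): at (2,1), heading left
step 2 (strafe(right, 1)): at (2,2), heading left
step 3 (strafe(right, 2)): at (2,3), heading left
step 4 (strafe(right, 1)): at (2,3), heading left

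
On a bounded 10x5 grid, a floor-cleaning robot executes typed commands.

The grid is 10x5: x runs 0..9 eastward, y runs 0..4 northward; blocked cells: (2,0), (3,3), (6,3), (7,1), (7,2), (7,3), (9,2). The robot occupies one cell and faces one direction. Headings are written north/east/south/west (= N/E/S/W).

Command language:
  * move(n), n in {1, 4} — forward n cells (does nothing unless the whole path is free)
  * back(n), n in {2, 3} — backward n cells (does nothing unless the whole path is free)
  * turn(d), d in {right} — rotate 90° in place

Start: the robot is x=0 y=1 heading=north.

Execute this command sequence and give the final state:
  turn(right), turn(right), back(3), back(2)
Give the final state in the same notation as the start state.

x=0 y=4 heading=south

from: x=0 y=1 heading=north
1. turn(right) → x=0 y=1 heading=east
2. turn(right) → x=0 y=1 heading=south
3. back(3) → x=0 y=4 heading=south
4. back(2) → x=0 y=4 heading=south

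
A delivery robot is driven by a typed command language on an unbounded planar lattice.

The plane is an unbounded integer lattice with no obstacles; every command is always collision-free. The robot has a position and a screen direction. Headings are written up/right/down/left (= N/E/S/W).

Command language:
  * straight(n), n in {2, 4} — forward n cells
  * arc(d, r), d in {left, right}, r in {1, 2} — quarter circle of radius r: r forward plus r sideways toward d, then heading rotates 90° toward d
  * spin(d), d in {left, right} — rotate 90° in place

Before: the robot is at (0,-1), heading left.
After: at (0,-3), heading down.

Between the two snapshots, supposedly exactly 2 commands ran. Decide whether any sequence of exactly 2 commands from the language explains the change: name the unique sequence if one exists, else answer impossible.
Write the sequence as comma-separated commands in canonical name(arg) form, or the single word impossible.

key: cell and facing (now S) both changed — the 2 commands mix motion and turning
from: at (0,-1), heading left
1. spin(left) → at (0,-1), heading down
2. straight(2) → at (0,-3), heading down
no rival 2-sequence matches.

spin(left), straight(2)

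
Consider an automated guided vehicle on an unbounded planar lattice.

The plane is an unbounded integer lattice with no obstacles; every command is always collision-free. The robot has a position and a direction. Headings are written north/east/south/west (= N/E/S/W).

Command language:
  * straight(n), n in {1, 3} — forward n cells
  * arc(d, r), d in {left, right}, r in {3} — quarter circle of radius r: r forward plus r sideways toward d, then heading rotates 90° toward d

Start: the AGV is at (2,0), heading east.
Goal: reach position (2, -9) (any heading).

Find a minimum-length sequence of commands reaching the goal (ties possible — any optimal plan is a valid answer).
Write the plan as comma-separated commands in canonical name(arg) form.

from: at (2,0), heading east
[1] after arc(right, 3): at (5,-3), heading south
[2] after straight(3): at (5,-6), heading south
[3] after arc(right, 3): at (2,-9), heading west
no 2-step plan works, so 3 is optimal.

arc(right, 3), straight(3), arc(right, 3)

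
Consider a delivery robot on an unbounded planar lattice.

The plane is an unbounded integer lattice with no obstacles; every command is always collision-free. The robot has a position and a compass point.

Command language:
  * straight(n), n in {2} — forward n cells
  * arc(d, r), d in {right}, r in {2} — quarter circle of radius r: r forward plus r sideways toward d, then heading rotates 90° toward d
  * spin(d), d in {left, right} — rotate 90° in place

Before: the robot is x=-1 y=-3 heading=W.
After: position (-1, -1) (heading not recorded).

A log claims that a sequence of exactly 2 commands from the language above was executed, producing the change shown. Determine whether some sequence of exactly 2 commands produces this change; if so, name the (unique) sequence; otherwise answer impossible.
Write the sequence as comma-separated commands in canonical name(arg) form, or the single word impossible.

key: running straight(2) before spin(right) would end elsewhere — order is forced
initial: x=-1 y=-3 heading=W
t=1 spin(right) ⇒ x=-1 y=-3 heading=N
t=2 straight(2) ⇒ x=-1 y=-1 heading=N
no other 2-command option fits: unique.

spin(right), straight(2)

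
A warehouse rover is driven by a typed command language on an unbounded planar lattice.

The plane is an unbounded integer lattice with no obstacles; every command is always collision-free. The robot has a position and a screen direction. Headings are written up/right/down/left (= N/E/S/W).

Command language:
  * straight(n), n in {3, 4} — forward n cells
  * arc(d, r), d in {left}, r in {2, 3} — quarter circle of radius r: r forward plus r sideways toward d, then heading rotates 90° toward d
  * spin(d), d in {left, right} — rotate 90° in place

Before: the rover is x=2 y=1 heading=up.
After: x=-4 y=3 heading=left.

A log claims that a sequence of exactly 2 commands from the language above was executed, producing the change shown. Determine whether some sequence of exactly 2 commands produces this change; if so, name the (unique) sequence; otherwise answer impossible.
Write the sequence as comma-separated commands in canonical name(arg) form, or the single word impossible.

arc(left, 2), straight(4)

key: order matters: swapping arc(left, 2) and straight(4) lands elsewhere
initial: x=2 y=1 heading=up
[1] after arc(left, 2): x=0 y=3 heading=left
[2] after straight(4): x=-4 y=3 heading=left
no other 2-command option fits: unique.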